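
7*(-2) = -14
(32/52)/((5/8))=64/65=0.98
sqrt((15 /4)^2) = 15 /4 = 3.75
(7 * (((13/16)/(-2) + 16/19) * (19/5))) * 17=6307/32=197.09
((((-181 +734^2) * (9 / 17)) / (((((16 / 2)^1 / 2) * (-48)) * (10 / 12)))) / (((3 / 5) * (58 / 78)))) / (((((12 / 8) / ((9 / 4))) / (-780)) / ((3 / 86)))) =2571820875 / 15776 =163021.10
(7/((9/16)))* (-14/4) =-43.56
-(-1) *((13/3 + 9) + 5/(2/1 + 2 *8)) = 245/18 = 13.61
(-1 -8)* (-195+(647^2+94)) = -3766572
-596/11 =-54.18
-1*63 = -63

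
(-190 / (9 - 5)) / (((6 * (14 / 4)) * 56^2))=-95 / 131712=-0.00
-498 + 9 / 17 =-497.47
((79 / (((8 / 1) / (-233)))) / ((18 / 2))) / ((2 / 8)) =-18407 / 18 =-1022.61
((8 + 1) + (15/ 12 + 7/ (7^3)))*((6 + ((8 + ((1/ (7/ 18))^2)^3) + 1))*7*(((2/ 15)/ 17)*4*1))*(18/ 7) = 50836954212/ 28824005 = 1763.70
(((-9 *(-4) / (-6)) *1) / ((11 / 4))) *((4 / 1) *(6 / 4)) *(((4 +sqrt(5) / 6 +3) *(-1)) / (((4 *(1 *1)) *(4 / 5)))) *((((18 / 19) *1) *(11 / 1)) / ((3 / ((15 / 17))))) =675 *sqrt(5) / 323 +28350 / 323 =92.44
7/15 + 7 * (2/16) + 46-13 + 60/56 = 29747/840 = 35.41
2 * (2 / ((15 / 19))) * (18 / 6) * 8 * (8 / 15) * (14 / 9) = 68096 / 675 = 100.88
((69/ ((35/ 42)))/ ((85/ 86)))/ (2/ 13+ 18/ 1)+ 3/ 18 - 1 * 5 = -32897/ 150450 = -0.22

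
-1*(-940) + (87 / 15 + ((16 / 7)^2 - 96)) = 855.02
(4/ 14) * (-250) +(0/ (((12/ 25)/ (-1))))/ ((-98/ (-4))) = -500/ 7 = -71.43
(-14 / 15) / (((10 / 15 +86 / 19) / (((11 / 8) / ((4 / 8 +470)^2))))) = -0.00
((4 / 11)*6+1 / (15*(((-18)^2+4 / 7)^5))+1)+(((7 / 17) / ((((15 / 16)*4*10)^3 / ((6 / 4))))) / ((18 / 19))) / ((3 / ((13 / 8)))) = 136768415202565131648627377 / 42984268595876855808000000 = 3.18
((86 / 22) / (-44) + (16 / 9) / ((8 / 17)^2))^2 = 63.03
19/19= 1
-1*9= -9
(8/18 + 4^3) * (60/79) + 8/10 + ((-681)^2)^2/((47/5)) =1274315023612481/55695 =22880241020.06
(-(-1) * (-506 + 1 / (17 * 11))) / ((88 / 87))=-8232027 / 16456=-500.24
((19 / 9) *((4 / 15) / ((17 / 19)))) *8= 5.03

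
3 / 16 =0.19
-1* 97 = -97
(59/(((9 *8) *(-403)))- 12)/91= -348251/2640456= -0.13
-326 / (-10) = 163 / 5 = 32.60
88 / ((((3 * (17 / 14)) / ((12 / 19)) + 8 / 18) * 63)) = 704 / 3131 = 0.22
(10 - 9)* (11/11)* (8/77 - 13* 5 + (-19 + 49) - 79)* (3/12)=-4385/154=-28.47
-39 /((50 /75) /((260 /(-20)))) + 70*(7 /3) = 5543 /6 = 923.83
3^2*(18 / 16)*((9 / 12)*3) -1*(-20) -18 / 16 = 1333 / 32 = 41.66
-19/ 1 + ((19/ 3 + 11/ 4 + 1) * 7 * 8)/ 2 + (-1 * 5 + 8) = 799/ 3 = 266.33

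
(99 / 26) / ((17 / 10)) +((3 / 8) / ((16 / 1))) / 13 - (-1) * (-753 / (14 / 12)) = -127361307 / 198016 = -643.19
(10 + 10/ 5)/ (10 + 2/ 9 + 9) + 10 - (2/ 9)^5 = 108526526/ 10215477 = 10.62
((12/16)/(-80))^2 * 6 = 0.00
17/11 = 1.55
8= 8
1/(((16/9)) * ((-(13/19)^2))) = -3249/2704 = -1.20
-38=-38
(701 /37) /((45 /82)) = 57482 /1665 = 34.52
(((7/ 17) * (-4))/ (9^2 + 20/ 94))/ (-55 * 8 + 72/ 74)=12173/ 263514229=0.00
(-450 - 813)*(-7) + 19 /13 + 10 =115082 /13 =8852.46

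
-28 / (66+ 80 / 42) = -294 / 713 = -0.41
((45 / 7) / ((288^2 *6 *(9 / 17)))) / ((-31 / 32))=-85 / 3374784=-0.00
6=6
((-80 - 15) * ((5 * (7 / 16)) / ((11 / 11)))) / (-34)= 3325 / 544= 6.11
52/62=26/31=0.84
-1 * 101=-101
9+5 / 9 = 86 / 9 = 9.56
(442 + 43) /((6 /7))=3395 /6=565.83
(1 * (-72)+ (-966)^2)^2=870645751056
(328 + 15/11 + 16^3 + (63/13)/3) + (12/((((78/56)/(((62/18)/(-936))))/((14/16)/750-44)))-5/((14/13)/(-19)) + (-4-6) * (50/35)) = 14236996510537/3162159000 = 4502.30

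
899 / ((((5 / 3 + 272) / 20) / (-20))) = -1078800 / 821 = -1314.01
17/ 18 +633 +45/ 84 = 159889/ 252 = 634.48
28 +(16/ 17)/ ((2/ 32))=732/ 17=43.06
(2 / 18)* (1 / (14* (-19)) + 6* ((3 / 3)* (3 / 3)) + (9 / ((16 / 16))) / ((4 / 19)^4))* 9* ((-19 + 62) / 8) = 6716531071 / 272384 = 24658.32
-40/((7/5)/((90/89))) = -18000/623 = -28.89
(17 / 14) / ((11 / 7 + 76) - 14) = 17 / 890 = 0.02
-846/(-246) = 141/41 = 3.44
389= 389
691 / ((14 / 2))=691 / 7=98.71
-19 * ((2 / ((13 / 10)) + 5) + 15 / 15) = -1862 / 13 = -143.23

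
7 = 7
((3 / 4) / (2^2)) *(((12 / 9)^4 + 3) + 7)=533 / 216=2.47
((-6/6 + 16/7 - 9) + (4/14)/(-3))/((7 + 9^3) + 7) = -164/15603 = -0.01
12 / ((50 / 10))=12 / 5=2.40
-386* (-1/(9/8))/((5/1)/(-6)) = -411.73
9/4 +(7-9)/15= 127/60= 2.12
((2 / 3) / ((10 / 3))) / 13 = 1 / 65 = 0.02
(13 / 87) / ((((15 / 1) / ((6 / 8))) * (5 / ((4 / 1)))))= 13 / 2175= 0.01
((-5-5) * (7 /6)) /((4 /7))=-245 /12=-20.42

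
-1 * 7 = -7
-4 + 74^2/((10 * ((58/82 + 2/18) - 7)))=-92.59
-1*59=-59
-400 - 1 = -401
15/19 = 0.79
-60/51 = -20/17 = -1.18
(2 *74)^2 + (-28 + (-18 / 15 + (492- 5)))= 111809 / 5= 22361.80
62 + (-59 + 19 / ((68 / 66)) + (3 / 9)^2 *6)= 2255 / 102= 22.11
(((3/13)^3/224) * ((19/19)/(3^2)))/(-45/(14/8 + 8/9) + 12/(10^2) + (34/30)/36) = -38475/106672311928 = -0.00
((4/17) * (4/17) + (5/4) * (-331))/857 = -478231/990692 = -0.48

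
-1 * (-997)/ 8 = 124.62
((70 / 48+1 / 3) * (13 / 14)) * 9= 1677 / 112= 14.97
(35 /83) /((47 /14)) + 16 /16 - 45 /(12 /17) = -977191 /15604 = -62.62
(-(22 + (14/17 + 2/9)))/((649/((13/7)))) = -45838/695079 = -0.07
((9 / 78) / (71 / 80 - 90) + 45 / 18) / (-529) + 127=12452174637 / 98052266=127.00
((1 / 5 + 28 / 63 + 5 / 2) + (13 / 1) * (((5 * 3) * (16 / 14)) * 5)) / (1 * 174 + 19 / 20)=1407962 / 220437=6.39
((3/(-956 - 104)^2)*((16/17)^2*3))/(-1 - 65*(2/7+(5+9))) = -112/14673303075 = -0.00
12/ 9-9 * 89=-799.67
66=66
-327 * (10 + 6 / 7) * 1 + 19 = -24719 / 7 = -3531.29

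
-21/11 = -1.91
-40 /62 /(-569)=20 /17639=0.00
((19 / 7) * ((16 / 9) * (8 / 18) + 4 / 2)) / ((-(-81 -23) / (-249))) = -178201 / 9828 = -18.13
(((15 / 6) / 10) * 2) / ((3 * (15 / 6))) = 1 / 15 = 0.07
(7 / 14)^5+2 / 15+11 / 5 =227 / 96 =2.36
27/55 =0.49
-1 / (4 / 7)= -7 / 4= -1.75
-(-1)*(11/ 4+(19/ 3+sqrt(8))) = 2*sqrt(2)+109/ 12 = 11.91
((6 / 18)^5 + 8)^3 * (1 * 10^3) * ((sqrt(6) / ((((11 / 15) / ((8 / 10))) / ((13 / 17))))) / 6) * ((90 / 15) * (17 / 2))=191307574250000 * sqrt(6) / 52612659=8906714.65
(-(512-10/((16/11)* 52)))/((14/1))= -212937/5824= -36.56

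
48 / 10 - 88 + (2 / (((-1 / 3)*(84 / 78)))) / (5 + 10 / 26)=-8255 / 98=-84.23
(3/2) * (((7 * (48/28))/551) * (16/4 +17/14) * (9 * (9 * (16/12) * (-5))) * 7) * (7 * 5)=-12417300/551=-22535.93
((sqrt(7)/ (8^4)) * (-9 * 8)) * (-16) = 0.74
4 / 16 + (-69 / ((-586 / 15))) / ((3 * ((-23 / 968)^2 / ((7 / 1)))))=196781779 / 26956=7300.11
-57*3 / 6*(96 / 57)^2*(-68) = 104448 / 19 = 5497.26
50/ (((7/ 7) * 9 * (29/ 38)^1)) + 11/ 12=8557/ 1044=8.20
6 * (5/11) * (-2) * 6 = -360/11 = -32.73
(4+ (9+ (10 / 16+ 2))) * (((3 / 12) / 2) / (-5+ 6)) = 125 / 64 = 1.95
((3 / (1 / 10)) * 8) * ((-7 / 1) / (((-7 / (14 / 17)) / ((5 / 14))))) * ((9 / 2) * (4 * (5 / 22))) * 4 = 216000 / 187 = 1155.08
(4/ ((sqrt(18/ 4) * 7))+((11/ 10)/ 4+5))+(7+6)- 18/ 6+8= 4 * sqrt(2)/ 21+931/ 40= 23.54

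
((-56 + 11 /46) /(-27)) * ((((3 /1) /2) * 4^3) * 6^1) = 27360 /23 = 1189.57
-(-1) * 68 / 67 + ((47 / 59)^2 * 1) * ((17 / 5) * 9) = 23827999 / 1166135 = 20.43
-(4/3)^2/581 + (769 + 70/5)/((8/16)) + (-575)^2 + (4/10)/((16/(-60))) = 3474037759/10458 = 332189.50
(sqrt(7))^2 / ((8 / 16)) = 14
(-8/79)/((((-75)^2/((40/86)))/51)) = -544/1273875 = -0.00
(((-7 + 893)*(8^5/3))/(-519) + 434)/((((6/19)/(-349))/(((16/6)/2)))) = 376066688020/14013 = 26836986.23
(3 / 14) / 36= 0.01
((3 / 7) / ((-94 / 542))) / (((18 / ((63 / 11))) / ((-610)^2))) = -151258650 / 517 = -292569.92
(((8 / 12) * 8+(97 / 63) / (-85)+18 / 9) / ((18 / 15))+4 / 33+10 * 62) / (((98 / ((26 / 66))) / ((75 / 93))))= 14386057075 / 7086554244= 2.03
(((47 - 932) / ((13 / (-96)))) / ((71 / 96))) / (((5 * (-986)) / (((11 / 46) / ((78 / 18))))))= -13457664 / 136056661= -0.10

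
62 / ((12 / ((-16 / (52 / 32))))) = -1984 / 39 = -50.87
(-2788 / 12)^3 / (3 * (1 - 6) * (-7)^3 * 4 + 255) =-338608873 / 562545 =-601.92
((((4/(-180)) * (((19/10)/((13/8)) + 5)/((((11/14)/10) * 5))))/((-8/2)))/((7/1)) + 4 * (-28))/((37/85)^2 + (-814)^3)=1041324511/5015215659207897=0.00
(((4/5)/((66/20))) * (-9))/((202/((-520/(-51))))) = -2080/18887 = -0.11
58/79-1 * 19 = -1443/79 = -18.27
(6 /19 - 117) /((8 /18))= -19953 /76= -262.54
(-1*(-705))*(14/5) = 1974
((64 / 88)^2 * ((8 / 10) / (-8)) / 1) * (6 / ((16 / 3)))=-36 / 605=-0.06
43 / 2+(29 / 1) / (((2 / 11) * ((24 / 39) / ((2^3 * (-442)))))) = -1832931 / 2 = -916465.50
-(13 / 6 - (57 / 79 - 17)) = -8743 / 474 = -18.45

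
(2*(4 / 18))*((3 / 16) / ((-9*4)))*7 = -7 / 432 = -0.02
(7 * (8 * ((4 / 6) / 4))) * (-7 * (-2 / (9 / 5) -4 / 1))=9016 / 27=333.93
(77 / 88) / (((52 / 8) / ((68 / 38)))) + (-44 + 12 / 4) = -20135 / 494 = -40.76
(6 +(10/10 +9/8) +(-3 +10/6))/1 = 163/24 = 6.79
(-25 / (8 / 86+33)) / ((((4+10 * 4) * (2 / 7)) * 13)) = -7525 / 1627912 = -0.00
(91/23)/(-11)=-91/253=-0.36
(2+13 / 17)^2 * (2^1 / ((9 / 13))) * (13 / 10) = 373321 / 13005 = 28.71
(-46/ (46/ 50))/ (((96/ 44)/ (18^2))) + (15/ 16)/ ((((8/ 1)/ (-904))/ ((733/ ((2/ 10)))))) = -6330975/ 16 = -395685.94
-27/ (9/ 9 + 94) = -27/ 95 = -0.28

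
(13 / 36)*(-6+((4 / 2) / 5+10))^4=761332 / 5625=135.35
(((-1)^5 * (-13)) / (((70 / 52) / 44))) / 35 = 14872 / 1225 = 12.14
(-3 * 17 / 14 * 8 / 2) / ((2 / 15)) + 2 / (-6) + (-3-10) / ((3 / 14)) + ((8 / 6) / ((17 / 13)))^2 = -3081464 / 18207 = -169.25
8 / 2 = 4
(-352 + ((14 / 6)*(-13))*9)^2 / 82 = 390625 / 82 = 4763.72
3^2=9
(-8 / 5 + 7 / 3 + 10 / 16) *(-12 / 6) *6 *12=-978 / 5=-195.60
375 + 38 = 413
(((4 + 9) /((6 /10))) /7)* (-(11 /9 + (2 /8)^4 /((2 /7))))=-370175 /96768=-3.83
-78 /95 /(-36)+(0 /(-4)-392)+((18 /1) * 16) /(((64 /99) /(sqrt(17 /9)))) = -223427 /570+297 * sqrt(17) /2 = 220.30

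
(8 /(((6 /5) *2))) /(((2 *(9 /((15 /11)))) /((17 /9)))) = 425 /891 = 0.48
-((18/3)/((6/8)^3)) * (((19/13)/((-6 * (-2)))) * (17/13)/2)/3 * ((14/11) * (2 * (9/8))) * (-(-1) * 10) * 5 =-904400/16731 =-54.06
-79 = -79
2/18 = 1/9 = 0.11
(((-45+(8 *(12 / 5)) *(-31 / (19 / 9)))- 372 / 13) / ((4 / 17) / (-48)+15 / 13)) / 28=-22394457 / 2026255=-11.05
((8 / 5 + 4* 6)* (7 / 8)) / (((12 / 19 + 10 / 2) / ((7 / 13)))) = 14896 / 6955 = 2.14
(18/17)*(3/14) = 27/119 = 0.23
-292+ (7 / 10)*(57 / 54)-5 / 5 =-52607 / 180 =-292.26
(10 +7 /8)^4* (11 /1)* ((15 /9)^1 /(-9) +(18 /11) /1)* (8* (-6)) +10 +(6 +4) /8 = -2743540119 /256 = -10716953.59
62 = 62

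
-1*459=-459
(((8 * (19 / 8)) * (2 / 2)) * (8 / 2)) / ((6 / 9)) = 114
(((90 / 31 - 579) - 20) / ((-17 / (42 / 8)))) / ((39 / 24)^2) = 365232 / 5239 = 69.71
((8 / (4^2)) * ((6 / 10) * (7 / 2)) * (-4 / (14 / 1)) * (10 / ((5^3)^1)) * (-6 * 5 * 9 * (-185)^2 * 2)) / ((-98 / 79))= -17520462 / 49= -357560.45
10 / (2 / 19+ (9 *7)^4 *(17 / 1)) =38 / 1017641281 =0.00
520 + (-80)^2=6920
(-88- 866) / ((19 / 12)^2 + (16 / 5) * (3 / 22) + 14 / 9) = -839520 / 3959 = -212.05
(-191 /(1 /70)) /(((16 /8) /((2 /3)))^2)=-13370 /9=-1485.56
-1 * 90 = -90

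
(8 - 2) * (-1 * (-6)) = 36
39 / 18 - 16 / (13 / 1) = 73 / 78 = 0.94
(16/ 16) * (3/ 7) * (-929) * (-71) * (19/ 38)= 14134.07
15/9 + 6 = 23/3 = 7.67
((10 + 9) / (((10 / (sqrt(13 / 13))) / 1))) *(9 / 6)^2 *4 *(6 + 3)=1539 / 10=153.90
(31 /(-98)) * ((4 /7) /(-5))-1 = -1653 /1715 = -0.96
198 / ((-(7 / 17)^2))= -57222 / 49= -1167.80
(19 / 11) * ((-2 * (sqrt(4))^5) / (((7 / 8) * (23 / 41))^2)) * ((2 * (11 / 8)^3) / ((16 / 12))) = -46375428 / 25921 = -1789.11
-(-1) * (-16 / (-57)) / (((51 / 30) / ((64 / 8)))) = 1280 / 969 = 1.32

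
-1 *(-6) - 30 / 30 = 5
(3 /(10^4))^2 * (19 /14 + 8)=1179 /1400000000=0.00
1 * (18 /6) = 3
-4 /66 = -2 /33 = -0.06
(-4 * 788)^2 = 9935104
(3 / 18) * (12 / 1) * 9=18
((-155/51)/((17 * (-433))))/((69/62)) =9610/25903359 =0.00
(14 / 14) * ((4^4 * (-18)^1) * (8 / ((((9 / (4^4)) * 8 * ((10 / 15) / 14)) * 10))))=-1376256 / 5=-275251.20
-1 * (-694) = 694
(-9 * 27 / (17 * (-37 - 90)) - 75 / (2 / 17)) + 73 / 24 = -634.35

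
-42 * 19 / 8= -399 / 4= -99.75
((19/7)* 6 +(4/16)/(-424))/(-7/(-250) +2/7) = 24167125/465552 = 51.91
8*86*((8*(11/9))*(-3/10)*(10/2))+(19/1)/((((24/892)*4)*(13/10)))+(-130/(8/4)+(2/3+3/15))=-7814819/780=-10019.00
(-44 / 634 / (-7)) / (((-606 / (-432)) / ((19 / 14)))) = 15048 / 1568833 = 0.01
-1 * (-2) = 2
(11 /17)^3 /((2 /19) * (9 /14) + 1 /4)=708092 /830297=0.85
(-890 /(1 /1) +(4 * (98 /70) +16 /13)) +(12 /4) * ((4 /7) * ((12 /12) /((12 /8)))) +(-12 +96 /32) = -405417 /455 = -891.03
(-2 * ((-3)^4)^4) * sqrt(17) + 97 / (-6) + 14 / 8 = -86093442 * sqrt(17)- 173 / 12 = -354972369.46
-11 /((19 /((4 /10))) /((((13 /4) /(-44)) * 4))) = 13 /190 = 0.07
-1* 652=-652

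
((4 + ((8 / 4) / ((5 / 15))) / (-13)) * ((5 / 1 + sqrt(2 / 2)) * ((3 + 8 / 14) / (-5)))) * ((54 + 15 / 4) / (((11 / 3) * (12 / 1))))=-19.90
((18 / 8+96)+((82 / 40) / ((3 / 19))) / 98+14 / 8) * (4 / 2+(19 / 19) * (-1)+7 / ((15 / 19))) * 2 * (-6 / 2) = -21784823 / 3675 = -5927.84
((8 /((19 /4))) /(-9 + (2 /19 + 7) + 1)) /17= -32 /289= -0.11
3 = 3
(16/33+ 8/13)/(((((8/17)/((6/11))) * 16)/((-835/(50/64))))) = -670004/7865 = -85.19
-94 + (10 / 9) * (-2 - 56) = -1426 / 9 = -158.44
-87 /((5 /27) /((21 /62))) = -49329 /310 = -159.13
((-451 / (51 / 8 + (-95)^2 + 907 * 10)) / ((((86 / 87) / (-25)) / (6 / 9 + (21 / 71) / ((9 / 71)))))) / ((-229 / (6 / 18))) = -3923700 / 1425953917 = -0.00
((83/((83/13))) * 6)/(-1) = -78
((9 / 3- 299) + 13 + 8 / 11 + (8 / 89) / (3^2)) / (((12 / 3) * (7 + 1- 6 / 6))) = -2487017 / 246708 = -10.08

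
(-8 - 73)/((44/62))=-2511/22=-114.14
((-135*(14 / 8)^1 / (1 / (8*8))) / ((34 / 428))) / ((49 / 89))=-41139360 / 119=-345708.91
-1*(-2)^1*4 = 8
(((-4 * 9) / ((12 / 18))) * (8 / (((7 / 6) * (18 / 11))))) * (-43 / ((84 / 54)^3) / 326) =3103353 / 391363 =7.93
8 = 8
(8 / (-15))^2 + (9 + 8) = 3889 / 225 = 17.28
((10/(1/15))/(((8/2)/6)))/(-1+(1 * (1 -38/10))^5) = -703125/540949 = -1.30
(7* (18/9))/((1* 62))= 7/31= 0.23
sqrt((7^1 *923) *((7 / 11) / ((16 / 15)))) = 7 *sqrt(152295) / 44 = 62.09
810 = 810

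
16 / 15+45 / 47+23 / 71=117532 / 50055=2.35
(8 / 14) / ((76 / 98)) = 14 / 19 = 0.74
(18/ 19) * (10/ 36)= 5/ 19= 0.26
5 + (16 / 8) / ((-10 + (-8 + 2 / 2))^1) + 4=151 / 17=8.88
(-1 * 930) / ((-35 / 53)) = 9858 / 7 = 1408.29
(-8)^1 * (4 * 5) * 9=-1440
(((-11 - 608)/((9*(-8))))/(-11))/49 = -0.02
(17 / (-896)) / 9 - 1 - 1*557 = -558.00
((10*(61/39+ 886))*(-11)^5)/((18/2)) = -55747803650/351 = -158825651.42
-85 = -85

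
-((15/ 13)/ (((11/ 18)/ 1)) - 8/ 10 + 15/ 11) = -1753/ 715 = -2.45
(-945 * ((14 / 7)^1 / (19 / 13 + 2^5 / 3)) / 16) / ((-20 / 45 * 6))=110565 / 30272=3.65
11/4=2.75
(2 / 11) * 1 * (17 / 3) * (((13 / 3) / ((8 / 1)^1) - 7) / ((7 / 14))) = -2635 / 198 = -13.31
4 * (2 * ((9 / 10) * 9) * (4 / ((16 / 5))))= 81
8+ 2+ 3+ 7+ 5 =25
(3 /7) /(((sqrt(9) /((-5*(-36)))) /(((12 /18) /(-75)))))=-8 /35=-0.23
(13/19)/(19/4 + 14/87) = 4524/32471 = 0.14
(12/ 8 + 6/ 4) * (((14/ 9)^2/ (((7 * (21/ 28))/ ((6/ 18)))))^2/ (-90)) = -6272/ 7971615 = -0.00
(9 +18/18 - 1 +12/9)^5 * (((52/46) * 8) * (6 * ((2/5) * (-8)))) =-190555629056/9315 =-20456857.65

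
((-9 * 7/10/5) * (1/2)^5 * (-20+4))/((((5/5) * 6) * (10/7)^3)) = 7203/200000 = 0.04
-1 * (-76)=76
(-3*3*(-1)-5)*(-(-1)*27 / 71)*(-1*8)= -864 / 71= -12.17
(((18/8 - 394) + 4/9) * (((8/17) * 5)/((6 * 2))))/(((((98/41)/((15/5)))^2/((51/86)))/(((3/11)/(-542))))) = 355203705/9848556256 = 0.04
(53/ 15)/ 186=53/ 2790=0.02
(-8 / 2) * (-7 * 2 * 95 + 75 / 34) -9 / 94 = 8487107 / 1598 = 5311.08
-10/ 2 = -5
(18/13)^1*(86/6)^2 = 3698/13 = 284.46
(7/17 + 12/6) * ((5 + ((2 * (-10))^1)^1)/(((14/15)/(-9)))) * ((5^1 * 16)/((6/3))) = 1660500/119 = 13953.78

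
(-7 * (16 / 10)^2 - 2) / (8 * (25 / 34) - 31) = 0.79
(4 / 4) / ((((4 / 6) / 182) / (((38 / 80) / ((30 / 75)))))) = 324.19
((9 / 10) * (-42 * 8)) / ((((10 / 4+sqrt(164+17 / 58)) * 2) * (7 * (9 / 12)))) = 928 / 2037-32 * sqrt(552682) / 10185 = -1.88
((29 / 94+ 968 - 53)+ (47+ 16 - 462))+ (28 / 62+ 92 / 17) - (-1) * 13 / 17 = 25905233 / 49538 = 522.94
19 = 19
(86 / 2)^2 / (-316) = -1849 / 316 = -5.85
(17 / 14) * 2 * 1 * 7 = 17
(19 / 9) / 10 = 19 / 90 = 0.21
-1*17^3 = -4913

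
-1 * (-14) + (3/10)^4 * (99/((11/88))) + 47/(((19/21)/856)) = 1056574861/23750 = 44487.36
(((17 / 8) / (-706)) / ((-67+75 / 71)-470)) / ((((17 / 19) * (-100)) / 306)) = -22933 / 1193987200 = -0.00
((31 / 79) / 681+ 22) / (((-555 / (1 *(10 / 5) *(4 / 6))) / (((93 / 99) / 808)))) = -0.00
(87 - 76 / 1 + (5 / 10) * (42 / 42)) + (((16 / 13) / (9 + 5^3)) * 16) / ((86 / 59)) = 868971 / 74906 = 11.60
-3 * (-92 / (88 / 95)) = 6555 / 22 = 297.95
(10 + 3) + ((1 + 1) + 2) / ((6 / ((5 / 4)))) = 83 / 6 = 13.83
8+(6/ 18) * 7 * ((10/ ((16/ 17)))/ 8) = 2131/ 192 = 11.10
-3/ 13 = -0.23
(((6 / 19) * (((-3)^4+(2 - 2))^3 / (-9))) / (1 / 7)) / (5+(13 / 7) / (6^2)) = -25839.28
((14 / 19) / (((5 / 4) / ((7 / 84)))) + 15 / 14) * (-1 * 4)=-8942 / 1995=-4.48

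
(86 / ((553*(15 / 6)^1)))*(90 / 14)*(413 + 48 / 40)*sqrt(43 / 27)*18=3762.55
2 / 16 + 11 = 89 / 8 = 11.12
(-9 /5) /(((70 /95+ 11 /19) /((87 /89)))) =-14877 /11125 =-1.34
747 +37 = 784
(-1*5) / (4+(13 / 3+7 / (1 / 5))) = -3 / 26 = -0.12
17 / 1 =17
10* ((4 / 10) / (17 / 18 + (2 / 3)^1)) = 72 / 29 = 2.48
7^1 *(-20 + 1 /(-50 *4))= -28007 /200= -140.04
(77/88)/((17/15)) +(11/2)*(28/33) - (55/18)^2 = -42937/11016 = -3.90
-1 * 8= -8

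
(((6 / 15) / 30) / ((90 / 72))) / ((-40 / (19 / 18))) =-19 / 67500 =-0.00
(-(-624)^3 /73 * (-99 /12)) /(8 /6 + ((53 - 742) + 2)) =546683904 /13651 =40047.17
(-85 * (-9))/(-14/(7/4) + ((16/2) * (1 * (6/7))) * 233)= 5355/11128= 0.48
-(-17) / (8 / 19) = 323 / 8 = 40.38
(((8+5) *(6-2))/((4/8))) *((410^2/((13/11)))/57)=14792800/57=259522.81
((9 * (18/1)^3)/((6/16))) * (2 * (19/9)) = 590976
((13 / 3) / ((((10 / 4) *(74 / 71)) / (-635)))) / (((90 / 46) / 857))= -2310543131 / 4995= -462571.20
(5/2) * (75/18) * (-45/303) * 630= -196875/202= -974.63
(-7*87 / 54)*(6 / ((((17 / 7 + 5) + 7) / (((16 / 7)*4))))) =-12992 / 303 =-42.88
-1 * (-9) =9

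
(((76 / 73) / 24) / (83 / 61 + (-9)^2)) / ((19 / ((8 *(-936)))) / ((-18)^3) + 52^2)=263612232 / 1353357552546463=0.00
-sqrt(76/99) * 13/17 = -26 * sqrt(209)/561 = -0.67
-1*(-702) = 702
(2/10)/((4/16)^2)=16/5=3.20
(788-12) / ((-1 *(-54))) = 388 / 27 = 14.37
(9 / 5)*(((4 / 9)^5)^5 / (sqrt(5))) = 1125899906842624*sqrt(5) / 1994161076921812746584025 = 0.00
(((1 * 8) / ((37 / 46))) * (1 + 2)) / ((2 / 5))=2760 / 37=74.59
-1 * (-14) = 14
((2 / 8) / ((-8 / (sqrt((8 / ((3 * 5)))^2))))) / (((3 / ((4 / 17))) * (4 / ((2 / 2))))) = -1 / 3060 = -0.00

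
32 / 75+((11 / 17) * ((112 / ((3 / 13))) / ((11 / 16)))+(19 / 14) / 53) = 432568673 / 946050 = 457.24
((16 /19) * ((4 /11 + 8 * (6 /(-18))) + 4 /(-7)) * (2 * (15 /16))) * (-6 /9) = 13280 /4389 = 3.03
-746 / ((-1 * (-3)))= -746 / 3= -248.67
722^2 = 521284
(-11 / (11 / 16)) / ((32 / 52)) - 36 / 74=-980 / 37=-26.49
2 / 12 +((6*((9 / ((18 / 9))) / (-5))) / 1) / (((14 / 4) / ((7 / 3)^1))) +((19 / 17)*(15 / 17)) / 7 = -199819 / 60690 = -3.29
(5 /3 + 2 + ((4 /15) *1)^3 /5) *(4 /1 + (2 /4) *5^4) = 13069129 /11250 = 1161.70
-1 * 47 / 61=-47 / 61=-0.77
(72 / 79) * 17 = 1224 / 79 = 15.49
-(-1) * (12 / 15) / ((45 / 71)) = 1.26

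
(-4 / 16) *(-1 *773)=773 / 4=193.25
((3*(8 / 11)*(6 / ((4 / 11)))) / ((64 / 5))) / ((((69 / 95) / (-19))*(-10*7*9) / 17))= 30685 / 15456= 1.99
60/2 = 30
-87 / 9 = -29 / 3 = -9.67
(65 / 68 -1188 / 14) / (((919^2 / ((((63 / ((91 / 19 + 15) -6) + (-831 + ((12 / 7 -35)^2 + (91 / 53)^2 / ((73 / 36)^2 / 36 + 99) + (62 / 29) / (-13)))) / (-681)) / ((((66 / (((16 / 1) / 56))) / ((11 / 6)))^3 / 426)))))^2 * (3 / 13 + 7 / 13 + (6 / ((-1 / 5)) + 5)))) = 0.00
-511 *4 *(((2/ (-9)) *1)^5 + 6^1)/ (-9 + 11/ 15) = 905139410/ 610173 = 1483.41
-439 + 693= 254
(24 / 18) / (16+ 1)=4 / 51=0.08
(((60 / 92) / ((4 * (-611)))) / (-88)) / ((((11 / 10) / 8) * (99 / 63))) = 525 / 37409086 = 0.00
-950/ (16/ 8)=-475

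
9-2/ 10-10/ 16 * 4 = 63/ 10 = 6.30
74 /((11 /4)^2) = 1184 /121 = 9.79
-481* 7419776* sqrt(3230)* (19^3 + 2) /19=-24486306988416* sqrt(3230) /19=-73243813853480.07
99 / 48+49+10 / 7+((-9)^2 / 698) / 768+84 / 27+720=775.60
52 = 52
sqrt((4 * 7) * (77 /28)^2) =11 * sqrt(7) /2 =14.55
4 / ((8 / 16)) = 8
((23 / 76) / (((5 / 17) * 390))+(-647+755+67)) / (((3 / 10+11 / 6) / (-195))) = -77806173 / 4864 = -15996.33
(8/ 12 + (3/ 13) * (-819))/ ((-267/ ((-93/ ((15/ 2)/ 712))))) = -56048/ 9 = -6227.56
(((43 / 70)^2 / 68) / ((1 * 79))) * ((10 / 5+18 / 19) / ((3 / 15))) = 1849 / 1786190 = 0.00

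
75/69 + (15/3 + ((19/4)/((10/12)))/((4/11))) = 21.76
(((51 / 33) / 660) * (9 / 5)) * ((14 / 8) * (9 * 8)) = 3213 / 6050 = 0.53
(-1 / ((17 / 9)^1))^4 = 6561 / 83521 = 0.08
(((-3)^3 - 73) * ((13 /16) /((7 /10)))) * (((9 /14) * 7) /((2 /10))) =-73125 /28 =-2611.61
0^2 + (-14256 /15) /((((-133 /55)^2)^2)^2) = -79580734571250000 /97906861202319841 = -0.81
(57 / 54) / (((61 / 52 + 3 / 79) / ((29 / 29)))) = 39026 / 44775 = 0.87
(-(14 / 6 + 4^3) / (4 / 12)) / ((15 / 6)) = -398 / 5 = -79.60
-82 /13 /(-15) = 82 /195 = 0.42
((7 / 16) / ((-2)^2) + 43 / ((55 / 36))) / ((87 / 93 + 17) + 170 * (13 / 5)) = 3083167 / 50188160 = 0.06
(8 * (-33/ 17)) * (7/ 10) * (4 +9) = -12012/ 85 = -141.32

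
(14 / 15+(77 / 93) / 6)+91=256879 / 2790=92.07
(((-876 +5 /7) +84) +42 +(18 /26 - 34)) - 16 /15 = -1069696 /1365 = -783.66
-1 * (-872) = 872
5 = 5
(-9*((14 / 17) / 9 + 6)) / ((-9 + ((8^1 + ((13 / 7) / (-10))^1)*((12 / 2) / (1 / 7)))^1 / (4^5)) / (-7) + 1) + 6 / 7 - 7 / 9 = -2097557725 / 85978809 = -24.40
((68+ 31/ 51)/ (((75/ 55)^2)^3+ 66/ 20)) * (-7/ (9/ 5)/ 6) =-1084771089325/ 237350409651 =-4.57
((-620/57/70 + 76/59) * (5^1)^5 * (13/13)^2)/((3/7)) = 83331250/10089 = 8259.61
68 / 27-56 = -1444 / 27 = -53.48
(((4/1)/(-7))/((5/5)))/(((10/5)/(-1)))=2/7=0.29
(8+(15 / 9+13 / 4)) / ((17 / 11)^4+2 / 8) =453871 / 209235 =2.17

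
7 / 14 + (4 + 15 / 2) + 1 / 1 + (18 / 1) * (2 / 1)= 49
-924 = -924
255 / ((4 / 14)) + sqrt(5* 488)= 2* sqrt(610) + 1785 / 2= 941.90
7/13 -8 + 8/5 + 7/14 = -697/130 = -5.36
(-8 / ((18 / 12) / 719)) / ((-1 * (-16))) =-719 / 3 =-239.67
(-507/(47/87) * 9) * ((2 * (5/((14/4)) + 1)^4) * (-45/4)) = 1492031254545/225694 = 6610859.19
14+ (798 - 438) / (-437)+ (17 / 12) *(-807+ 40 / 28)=-41408459 / 36708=-1128.05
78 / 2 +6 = 45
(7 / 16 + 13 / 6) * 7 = 875 / 48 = 18.23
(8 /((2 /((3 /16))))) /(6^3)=0.00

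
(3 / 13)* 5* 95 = 1425 / 13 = 109.62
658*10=6580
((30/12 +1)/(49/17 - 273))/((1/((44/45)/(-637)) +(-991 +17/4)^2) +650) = -187/14052064398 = -0.00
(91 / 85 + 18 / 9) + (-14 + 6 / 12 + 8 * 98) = 131507 / 170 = 773.57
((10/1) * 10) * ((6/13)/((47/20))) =12000/611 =19.64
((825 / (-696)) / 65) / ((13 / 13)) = -55 / 3016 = -0.02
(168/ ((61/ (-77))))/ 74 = -6468/ 2257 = -2.87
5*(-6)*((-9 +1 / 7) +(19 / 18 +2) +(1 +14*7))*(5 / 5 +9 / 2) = -645865 / 42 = -15377.74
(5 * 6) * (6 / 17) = 180 / 17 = 10.59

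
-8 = -8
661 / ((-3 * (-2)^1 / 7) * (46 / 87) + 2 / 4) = 268366 / 387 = 693.45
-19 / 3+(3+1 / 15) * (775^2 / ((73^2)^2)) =-6.27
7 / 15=0.47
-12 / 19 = -0.63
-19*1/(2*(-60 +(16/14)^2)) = 0.16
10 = 10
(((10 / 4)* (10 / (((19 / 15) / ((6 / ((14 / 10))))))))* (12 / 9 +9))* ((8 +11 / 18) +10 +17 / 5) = 1096625 / 57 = 19239.04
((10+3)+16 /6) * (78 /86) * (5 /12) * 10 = 15275 /258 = 59.21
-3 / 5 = -0.60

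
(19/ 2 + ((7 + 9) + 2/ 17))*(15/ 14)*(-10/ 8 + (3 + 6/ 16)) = 13065/ 224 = 58.33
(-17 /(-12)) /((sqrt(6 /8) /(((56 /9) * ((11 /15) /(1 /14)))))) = 73304 * sqrt(3) /1215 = 104.50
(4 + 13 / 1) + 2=19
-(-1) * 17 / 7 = 17 / 7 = 2.43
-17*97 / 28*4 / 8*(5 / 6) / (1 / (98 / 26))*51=-981155 / 208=-4717.09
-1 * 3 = -3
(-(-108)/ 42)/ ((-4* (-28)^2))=-9/ 10976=-0.00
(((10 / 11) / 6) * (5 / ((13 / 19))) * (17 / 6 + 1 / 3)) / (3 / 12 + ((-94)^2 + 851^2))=18050 / 3773675763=0.00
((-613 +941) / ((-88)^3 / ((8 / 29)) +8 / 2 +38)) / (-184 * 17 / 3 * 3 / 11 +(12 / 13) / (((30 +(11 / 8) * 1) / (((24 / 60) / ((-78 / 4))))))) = 95654845 / 204859804090374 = 0.00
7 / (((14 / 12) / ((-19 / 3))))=-38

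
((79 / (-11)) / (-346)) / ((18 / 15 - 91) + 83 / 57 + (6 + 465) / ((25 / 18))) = 112575 / 1360096936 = 0.00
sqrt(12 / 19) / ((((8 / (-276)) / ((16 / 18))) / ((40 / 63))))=-7360* sqrt(57) / 3591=-15.47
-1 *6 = -6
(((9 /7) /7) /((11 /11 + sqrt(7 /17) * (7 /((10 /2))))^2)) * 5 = 3672000 /82369-95625 * sqrt(119) /23534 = 0.25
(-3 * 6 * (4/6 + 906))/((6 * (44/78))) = -53040/11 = -4821.82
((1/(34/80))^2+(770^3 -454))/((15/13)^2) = 22297506349586/65025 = 342906672.04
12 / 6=2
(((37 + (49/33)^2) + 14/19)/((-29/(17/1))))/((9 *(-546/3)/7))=7024672/70204563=0.10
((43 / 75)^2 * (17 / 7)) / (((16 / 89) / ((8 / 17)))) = 2.09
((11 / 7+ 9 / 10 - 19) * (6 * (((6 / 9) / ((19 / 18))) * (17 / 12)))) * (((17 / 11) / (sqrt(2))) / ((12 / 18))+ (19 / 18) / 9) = -3009357 * sqrt(2) / 29260 - 19669 / 1890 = -155.86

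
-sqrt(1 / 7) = -sqrt(7) / 7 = -0.38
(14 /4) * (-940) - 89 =-3379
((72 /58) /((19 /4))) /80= 9 /2755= 0.00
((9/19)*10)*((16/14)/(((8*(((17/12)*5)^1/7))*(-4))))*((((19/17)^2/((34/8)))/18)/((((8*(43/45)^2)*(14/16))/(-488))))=225309600/1081012303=0.21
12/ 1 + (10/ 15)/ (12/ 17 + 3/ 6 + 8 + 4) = 16232/ 1347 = 12.05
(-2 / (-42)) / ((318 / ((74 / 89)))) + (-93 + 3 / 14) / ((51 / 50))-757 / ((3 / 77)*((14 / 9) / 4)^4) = -210310589212888 / 247543443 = -849590.63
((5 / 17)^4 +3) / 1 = 251188 / 83521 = 3.01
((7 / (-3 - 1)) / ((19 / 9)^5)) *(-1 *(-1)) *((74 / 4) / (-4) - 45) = 164097171 / 79235168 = 2.07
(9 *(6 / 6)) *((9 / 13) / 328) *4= 81 / 1066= 0.08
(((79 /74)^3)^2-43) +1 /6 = -20371271621053 /492619470528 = -41.35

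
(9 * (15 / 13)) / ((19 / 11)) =1485 / 247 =6.01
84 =84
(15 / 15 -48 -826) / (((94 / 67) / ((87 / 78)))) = -1696239 / 2444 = -694.04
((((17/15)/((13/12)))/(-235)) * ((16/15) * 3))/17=-64/76375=-0.00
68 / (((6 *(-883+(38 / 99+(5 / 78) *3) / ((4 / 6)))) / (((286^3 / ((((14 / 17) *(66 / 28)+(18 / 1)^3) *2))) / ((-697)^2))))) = -1029320864 / 19412794177005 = -0.00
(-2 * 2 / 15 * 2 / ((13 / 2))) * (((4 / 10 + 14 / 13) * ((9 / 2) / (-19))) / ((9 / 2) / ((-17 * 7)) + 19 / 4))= 1096704 / 180056825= 0.01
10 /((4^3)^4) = 5 /8388608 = 0.00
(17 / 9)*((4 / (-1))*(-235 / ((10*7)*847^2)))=1598 / 45196767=0.00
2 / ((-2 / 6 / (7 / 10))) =-21 / 5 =-4.20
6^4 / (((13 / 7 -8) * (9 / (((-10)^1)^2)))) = -100800 / 43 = -2344.19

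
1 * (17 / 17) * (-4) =-4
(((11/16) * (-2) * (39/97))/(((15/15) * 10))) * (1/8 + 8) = -5577/12416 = -0.45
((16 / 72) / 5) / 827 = 2 / 37215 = 0.00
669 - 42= 627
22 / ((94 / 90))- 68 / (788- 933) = 146746 / 6815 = 21.53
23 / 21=1.10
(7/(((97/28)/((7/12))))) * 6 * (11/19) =7546/1843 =4.09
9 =9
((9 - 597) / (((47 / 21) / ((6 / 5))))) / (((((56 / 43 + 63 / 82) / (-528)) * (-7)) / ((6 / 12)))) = -201066624 / 35015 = -5742.30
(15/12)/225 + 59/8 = 7.38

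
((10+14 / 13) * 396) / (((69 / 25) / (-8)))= -3801600 / 299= -12714.38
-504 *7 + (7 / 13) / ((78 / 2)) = -1788689 / 507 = -3527.99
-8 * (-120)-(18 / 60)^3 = 959973 / 1000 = 959.97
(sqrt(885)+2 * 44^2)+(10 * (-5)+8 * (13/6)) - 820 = 3049.08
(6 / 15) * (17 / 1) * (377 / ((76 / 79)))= 506311 / 190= 2664.79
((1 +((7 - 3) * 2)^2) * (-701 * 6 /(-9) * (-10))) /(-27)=911300 /81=11250.62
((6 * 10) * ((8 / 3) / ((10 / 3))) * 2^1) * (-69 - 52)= -11616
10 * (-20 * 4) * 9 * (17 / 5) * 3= -73440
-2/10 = -1/5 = -0.20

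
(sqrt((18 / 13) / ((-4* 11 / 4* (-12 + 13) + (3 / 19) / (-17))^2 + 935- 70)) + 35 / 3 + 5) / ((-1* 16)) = -25 / 24- 969* sqrt(2675132746) / 21401061968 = -1.04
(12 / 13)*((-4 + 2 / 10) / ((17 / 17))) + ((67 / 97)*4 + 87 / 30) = 27177 / 12610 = 2.16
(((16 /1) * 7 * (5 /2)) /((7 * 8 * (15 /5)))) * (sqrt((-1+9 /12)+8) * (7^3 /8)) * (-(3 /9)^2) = -1715 * sqrt(31) /432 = -22.10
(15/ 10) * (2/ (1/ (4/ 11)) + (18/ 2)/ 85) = 2337/ 1870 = 1.25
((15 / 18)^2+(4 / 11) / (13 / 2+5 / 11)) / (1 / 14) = 3199 / 306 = 10.45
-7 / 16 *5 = -35 / 16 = -2.19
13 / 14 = 0.93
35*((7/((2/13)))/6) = 3185/12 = 265.42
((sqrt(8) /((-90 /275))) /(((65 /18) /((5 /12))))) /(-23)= 0.04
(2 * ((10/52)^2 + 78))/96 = 52753/32448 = 1.63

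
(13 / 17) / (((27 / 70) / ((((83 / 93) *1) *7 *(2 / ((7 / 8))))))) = 28.31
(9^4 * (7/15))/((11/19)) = 290871/55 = 5288.56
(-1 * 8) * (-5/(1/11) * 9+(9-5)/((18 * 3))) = 106904/27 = 3959.41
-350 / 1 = -350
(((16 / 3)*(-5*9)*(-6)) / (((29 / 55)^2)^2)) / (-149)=-13176900000 / 105384869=-125.04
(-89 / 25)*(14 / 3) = -1246 / 75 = -16.61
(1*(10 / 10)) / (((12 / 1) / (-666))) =-111 / 2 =-55.50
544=544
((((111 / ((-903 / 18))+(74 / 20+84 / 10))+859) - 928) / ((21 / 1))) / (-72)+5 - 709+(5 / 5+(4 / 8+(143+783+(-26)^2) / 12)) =-2589409351 / 4551120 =-568.96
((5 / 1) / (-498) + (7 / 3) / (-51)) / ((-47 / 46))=32591 / 596853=0.05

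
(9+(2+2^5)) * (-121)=-5203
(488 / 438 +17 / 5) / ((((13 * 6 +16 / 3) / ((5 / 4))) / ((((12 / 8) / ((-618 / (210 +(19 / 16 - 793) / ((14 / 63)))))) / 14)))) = 530388843 / 13474048000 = 0.04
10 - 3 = 7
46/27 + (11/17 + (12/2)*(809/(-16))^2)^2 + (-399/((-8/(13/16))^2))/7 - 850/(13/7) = 48886322022925679/207747072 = 235316539.25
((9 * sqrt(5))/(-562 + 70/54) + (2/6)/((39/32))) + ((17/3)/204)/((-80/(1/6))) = 61427/224640 - 243 * sqrt(5)/15139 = 0.24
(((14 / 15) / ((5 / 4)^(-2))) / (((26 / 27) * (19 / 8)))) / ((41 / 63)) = 19845 / 20254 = 0.98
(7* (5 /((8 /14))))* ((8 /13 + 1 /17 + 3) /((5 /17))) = 9947 /13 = 765.15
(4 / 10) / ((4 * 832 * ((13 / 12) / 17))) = 51 / 27040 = 0.00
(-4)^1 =-4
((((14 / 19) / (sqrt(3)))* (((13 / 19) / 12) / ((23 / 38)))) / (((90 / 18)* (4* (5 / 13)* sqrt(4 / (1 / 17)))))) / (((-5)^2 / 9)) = 1183* sqrt(51) / 37145000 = 0.00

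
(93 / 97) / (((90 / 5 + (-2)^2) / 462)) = 1953 / 97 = 20.13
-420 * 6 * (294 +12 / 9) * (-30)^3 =20094480000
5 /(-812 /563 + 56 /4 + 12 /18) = 8445 /22336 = 0.38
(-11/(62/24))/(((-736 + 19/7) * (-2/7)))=-1078/53041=-0.02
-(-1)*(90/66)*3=45/11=4.09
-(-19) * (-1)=-19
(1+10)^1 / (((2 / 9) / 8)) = 396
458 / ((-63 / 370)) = -169460 / 63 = -2689.84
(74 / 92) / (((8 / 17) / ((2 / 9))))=629 / 1656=0.38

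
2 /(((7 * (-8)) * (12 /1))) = -1 /336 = -0.00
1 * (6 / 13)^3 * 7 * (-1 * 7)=-10584 / 2197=-4.82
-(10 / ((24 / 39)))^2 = -4225 / 16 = -264.06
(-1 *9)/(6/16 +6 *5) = -0.30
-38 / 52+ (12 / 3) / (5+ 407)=-1931 / 2678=-0.72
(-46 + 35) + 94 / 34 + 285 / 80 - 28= -8887 / 272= -32.67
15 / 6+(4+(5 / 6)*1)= 7.33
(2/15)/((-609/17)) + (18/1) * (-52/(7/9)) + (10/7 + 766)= -3982894/9135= -436.00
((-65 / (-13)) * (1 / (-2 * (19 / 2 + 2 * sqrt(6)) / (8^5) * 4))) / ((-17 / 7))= 1089536 / 901 -229376 * sqrt(6) / 901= 585.66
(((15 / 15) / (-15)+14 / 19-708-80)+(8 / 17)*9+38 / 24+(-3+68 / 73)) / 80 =-1108561531 / 113179200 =-9.79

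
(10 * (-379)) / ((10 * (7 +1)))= -379 / 8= -47.38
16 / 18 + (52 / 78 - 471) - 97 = -5098 / 9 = -566.44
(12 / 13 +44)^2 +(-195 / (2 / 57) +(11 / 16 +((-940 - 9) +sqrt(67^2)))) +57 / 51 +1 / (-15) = -3047456843 / 689520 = -4419.68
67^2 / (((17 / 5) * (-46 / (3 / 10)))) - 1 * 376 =-601531 / 1564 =-384.61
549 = 549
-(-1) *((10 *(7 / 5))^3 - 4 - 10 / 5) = 2738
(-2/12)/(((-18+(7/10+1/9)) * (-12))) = -5/6188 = -0.00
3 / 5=0.60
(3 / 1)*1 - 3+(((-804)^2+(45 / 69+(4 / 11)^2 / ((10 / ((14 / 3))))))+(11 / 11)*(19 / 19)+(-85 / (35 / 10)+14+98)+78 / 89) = 16813776741358 / 26007135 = 646506.30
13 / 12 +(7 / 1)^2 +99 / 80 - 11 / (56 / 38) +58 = 171119 / 1680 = 101.86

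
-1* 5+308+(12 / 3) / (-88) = 6665 / 22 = 302.95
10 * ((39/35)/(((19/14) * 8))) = 39/38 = 1.03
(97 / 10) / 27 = 0.36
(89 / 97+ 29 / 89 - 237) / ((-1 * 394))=2035287 / 3401402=0.60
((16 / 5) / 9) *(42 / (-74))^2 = 784 / 6845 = 0.11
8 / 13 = 0.62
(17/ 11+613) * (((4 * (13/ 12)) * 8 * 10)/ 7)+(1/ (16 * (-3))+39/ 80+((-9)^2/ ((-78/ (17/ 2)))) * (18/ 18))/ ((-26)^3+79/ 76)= 55489225619293/ 1823226405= 30434.63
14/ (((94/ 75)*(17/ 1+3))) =105/ 188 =0.56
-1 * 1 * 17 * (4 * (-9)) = 612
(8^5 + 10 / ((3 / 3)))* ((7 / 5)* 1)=229446 / 5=45889.20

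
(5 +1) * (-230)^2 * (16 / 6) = 846400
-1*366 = -366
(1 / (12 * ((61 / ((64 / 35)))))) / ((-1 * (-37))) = 16 / 236985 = 0.00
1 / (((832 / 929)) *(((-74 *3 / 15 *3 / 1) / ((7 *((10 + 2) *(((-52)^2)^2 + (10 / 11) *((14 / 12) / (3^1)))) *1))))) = -23535983367785 / 1523808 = -15445504.53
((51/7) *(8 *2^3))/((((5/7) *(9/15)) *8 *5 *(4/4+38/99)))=13464/685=19.66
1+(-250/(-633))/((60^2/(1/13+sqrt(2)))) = 5 * sqrt(2)/45576+592493/592488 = 1.00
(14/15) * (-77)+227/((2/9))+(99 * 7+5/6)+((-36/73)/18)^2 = 131370568/79935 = 1643.47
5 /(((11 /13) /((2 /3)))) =130 /33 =3.94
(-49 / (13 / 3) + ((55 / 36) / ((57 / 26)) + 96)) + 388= 6314065 / 13338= 473.39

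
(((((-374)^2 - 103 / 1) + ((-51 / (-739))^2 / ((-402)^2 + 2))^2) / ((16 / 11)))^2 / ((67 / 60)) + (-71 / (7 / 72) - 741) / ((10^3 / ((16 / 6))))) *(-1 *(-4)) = 33077175474.17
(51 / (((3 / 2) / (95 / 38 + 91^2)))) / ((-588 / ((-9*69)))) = 58299273 / 196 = 297445.27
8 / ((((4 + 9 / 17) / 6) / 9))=7344 / 77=95.38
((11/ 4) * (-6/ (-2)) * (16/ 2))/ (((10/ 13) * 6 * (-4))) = -3.58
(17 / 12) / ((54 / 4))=17 / 162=0.10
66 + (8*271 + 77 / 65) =145287 / 65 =2235.18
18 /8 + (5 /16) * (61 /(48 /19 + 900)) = 623123 /274368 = 2.27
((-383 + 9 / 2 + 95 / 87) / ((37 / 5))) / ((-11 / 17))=5581865 / 70818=78.82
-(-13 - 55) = 68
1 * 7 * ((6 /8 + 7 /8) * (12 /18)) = 91 /12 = 7.58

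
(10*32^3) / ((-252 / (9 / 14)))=-40960 / 49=-835.92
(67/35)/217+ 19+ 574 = 4503902/7595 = 593.01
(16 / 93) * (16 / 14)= 128 / 651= 0.20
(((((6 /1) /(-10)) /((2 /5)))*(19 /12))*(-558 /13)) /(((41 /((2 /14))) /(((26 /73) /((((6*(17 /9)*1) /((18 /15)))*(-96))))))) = -15903 /113973440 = -0.00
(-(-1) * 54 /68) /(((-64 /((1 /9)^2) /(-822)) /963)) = 131931 /1088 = 121.26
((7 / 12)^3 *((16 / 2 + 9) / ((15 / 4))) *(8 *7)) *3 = 40817 / 270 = 151.17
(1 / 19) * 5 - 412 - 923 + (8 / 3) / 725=-55157848 / 41325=-1334.73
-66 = -66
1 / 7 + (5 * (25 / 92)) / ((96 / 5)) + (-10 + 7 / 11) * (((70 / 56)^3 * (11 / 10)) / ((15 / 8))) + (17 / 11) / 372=-73866983 / 7027328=-10.51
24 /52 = 6 /13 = 0.46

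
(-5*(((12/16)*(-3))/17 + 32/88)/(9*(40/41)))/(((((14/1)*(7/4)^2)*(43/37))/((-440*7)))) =8.14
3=3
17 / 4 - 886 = -881.75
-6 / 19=-0.32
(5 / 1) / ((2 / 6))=15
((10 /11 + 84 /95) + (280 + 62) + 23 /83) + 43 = 33572552 /86735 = 387.07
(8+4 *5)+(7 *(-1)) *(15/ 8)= 119/ 8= 14.88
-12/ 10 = -6/ 5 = -1.20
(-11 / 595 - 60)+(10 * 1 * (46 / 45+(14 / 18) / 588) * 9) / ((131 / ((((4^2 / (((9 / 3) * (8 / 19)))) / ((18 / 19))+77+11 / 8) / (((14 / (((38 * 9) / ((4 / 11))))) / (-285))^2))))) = 23649041817.57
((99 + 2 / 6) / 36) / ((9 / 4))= 298 / 243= 1.23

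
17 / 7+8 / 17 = 345 / 119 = 2.90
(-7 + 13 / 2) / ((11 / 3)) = -3 / 22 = -0.14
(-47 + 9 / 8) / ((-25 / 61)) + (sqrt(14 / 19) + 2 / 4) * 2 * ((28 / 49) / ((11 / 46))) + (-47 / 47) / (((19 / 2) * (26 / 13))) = 368 * sqrt(266) / 1463 + 33435981 / 292600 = 118.37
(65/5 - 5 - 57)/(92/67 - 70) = 3283/4598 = 0.71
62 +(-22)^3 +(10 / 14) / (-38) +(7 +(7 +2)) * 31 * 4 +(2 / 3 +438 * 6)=-4766735 / 798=-5973.35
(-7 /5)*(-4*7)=196 /5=39.20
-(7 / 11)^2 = -49 / 121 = -0.40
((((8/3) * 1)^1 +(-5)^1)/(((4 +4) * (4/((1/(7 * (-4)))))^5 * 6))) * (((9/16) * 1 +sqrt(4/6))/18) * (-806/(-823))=403/4773911715643392 +403 * sqrt(6)/8055976020148224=0.00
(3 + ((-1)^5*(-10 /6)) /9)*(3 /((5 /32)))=2752 /45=61.16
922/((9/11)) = 10142/9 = 1126.89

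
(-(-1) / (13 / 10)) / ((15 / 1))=2 / 39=0.05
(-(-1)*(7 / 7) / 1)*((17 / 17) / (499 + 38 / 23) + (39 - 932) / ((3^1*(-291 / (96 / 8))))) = 41138273 / 3350865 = 12.28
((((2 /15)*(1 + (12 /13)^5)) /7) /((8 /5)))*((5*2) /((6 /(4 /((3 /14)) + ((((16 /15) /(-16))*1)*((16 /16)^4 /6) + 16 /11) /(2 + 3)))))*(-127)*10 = -671780454125 /842092524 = -797.75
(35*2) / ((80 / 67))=469 / 8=58.62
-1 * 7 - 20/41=-7.49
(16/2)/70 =4/35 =0.11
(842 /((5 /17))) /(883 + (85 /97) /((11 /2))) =3.24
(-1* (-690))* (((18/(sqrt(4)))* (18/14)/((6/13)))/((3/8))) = 322920/7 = 46131.43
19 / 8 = 2.38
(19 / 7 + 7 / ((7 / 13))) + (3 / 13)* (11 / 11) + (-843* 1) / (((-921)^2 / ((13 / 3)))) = 1230465268 / 77189931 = 15.94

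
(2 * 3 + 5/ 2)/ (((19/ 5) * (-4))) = -85/ 152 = -0.56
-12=-12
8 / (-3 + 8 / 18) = -72 / 23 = -3.13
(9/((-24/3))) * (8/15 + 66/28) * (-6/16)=5463/4480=1.22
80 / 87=0.92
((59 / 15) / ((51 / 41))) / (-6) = -2419 / 4590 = -0.53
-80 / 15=-16 / 3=-5.33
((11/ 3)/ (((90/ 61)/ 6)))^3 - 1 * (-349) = 333914336/ 91125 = 3664.35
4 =4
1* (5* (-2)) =-10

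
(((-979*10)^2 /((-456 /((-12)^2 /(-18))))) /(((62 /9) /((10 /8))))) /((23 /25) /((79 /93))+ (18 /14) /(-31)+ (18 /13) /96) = 172255808725000 /596184717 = 288930.27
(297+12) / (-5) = -309 / 5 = -61.80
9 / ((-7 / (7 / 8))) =-9 / 8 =-1.12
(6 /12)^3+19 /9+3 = 377 /72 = 5.24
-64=-64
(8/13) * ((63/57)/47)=168/11609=0.01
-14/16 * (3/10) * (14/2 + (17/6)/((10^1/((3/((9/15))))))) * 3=-2121/320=-6.63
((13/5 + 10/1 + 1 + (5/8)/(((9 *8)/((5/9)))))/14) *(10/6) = 352637/217728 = 1.62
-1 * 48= -48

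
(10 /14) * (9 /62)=45 /434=0.10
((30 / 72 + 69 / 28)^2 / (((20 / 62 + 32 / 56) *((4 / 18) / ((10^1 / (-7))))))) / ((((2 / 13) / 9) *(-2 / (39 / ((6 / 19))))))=65582090145 / 304192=215594.39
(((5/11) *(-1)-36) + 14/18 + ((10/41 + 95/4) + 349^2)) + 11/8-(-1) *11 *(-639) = 3726541667/32472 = 114761.69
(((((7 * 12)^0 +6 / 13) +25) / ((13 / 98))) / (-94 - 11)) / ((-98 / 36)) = 4128 / 5915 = 0.70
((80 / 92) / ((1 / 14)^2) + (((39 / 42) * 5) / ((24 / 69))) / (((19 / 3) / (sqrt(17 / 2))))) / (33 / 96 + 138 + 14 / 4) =1495 * sqrt(34) / 201229 + 125440 / 104397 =1.24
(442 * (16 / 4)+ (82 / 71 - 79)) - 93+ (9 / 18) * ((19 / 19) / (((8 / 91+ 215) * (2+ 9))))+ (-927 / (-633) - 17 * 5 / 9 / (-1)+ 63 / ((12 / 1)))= 1613.31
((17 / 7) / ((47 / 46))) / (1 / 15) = 11730 / 329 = 35.65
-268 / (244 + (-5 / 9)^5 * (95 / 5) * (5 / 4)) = -1.10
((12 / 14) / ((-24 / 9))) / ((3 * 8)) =-3 / 224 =-0.01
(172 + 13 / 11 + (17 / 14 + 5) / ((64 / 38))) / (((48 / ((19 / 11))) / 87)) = 553.73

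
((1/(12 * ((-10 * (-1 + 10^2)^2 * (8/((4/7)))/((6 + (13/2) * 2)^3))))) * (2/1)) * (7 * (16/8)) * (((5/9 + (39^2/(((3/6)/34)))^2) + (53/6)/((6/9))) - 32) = -2641432739265371/21170160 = -124771505.71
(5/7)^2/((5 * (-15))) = -1/147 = -0.01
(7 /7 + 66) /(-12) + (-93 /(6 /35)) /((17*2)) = -21.54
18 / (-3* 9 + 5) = -9 / 11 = -0.82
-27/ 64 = -0.42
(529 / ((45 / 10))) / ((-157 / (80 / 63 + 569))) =-38010766 / 89019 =-427.00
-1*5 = -5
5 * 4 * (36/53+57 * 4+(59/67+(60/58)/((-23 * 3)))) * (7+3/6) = 81552131850/2368517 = 34431.73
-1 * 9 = -9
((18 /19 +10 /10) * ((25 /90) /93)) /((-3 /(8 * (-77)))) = 56980 /47709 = 1.19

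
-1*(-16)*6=96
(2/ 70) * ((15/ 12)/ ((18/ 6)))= 1/ 84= 0.01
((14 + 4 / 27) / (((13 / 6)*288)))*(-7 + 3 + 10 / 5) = -0.05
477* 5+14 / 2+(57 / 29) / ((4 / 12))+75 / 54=1252427 / 522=2399.29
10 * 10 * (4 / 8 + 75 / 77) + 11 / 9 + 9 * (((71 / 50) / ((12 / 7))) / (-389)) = 8012133337 / 53915400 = 148.61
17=17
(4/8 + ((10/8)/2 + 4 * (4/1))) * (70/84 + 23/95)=83981/4560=18.42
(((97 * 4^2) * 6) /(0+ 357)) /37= 3104 /4403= 0.70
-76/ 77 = -0.99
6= 6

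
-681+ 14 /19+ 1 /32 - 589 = -771693 /608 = -1269.23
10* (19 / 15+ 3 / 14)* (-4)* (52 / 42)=-32344 / 441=-73.34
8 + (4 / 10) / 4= 81 / 10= 8.10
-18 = -18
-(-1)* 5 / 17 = 5 / 17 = 0.29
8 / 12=2 / 3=0.67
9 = 9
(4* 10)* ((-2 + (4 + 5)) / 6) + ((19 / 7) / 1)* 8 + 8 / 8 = 1457 / 21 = 69.38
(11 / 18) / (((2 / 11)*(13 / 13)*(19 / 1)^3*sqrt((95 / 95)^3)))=121 / 246924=0.00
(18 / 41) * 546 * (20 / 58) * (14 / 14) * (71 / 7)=996840 / 1189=838.39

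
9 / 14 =0.64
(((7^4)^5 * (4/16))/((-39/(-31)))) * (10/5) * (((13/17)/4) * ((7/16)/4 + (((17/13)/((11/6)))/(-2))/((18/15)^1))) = -1417350026244481973763/1244672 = -1138733759773243.05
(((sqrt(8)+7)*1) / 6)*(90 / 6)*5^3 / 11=279.22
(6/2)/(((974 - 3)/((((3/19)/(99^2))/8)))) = 1/160727688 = 0.00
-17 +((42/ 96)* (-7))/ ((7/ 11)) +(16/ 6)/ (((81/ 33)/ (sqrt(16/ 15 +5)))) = -349/ 16 +88* sqrt(1365)/ 1215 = -19.14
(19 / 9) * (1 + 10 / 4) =133 / 18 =7.39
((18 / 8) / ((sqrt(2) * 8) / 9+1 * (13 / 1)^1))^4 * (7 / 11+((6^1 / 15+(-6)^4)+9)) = 76498673537180081763 / 59522276324402920160- 624838334923272951 * sqrt(2) / 1860071135137591255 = 0.81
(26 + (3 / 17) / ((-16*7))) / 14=49501 / 26656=1.86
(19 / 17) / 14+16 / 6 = 1961 / 714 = 2.75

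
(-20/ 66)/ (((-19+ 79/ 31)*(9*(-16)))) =-31/ 242352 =-0.00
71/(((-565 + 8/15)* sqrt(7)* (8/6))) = -3195* sqrt(7)/237076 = -0.04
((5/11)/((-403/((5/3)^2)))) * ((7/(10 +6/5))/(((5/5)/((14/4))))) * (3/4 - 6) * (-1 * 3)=-0.11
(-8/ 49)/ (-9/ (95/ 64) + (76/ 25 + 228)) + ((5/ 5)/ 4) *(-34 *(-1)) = 2781566/ 327271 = 8.50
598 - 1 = 597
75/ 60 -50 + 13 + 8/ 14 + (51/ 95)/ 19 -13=-2433517/ 50540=-48.15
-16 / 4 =-4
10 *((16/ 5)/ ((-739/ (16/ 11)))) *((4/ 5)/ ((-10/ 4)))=4096/ 203225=0.02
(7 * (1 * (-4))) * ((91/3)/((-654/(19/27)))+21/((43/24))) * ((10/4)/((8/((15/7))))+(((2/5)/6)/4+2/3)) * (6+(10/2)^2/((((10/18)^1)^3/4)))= -29714141539607/113894100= -260892.72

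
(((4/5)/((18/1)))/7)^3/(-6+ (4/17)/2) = -34/781396875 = -0.00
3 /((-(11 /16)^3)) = -12288 /1331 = -9.23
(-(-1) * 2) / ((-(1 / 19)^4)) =-260642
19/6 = 3.17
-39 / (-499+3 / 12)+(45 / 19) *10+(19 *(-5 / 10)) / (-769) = 24316111 / 1022770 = 23.77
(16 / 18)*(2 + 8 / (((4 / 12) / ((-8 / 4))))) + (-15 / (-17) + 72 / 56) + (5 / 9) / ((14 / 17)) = -9055 / 238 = -38.05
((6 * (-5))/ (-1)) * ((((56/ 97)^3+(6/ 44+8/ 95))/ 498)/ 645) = 262593231/ 6807819568330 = 0.00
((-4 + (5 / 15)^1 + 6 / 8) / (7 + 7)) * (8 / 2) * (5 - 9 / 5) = -8 / 3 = -2.67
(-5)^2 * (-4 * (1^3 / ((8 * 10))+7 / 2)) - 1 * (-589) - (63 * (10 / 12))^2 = -5037 / 2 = -2518.50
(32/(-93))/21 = -32/1953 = -0.02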